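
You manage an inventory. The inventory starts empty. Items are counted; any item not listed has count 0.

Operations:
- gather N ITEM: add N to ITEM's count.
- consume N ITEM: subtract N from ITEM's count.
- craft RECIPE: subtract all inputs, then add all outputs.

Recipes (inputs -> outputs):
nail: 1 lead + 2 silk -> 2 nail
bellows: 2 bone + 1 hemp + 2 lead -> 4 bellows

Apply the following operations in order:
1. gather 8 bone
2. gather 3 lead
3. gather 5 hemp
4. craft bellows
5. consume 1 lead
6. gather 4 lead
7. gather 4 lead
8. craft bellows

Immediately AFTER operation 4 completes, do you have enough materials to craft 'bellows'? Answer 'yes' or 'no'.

Answer: no

Derivation:
After 1 (gather 8 bone): bone=8
After 2 (gather 3 lead): bone=8 lead=3
After 3 (gather 5 hemp): bone=8 hemp=5 lead=3
After 4 (craft bellows): bellows=4 bone=6 hemp=4 lead=1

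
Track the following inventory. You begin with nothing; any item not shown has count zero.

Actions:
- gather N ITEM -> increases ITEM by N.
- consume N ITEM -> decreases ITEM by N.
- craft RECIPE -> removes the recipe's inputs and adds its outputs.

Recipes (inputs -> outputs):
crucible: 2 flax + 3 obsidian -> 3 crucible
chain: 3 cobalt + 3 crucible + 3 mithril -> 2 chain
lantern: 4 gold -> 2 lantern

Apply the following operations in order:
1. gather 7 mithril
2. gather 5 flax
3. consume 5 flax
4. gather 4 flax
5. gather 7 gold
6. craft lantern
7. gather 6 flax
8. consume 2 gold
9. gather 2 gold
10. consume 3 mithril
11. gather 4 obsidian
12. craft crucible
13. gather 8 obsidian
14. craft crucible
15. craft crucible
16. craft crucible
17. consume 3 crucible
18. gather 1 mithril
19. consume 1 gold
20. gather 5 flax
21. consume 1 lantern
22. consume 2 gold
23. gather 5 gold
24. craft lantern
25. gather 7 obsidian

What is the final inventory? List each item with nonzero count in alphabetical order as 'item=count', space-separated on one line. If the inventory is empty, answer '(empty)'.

After 1 (gather 7 mithril): mithril=7
After 2 (gather 5 flax): flax=5 mithril=7
After 3 (consume 5 flax): mithril=7
After 4 (gather 4 flax): flax=4 mithril=7
After 5 (gather 7 gold): flax=4 gold=7 mithril=7
After 6 (craft lantern): flax=4 gold=3 lantern=2 mithril=7
After 7 (gather 6 flax): flax=10 gold=3 lantern=2 mithril=7
After 8 (consume 2 gold): flax=10 gold=1 lantern=2 mithril=7
After 9 (gather 2 gold): flax=10 gold=3 lantern=2 mithril=7
After 10 (consume 3 mithril): flax=10 gold=3 lantern=2 mithril=4
After 11 (gather 4 obsidian): flax=10 gold=3 lantern=2 mithril=4 obsidian=4
After 12 (craft crucible): crucible=3 flax=8 gold=3 lantern=2 mithril=4 obsidian=1
After 13 (gather 8 obsidian): crucible=3 flax=8 gold=3 lantern=2 mithril=4 obsidian=9
After 14 (craft crucible): crucible=6 flax=6 gold=3 lantern=2 mithril=4 obsidian=6
After 15 (craft crucible): crucible=9 flax=4 gold=3 lantern=2 mithril=4 obsidian=3
After 16 (craft crucible): crucible=12 flax=2 gold=3 lantern=2 mithril=4
After 17 (consume 3 crucible): crucible=9 flax=2 gold=3 lantern=2 mithril=4
After 18 (gather 1 mithril): crucible=9 flax=2 gold=3 lantern=2 mithril=5
After 19 (consume 1 gold): crucible=9 flax=2 gold=2 lantern=2 mithril=5
After 20 (gather 5 flax): crucible=9 flax=7 gold=2 lantern=2 mithril=5
After 21 (consume 1 lantern): crucible=9 flax=7 gold=2 lantern=1 mithril=5
After 22 (consume 2 gold): crucible=9 flax=7 lantern=1 mithril=5
After 23 (gather 5 gold): crucible=9 flax=7 gold=5 lantern=1 mithril=5
After 24 (craft lantern): crucible=9 flax=7 gold=1 lantern=3 mithril=5
After 25 (gather 7 obsidian): crucible=9 flax=7 gold=1 lantern=3 mithril=5 obsidian=7

Answer: crucible=9 flax=7 gold=1 lantern=3 mithril=5 obsidian=7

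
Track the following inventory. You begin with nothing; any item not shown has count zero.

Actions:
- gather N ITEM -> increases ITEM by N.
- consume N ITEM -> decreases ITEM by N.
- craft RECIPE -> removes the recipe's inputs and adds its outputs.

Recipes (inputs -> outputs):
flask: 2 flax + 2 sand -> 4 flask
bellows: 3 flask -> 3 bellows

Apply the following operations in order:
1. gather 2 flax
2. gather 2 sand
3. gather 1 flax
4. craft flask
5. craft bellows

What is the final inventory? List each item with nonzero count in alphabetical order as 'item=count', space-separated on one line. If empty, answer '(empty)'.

Answer: bellows=3 flask=1 flax=1

Derivation:
After 1 (gather 2 flax): flax=2
After 2 (gather 2 sand): flax=2 sand=2
After 3 (gather 1 flax): flax=3 sand=2
After 4 (craft flask): flask=4 flax=1
After 5 (craft bellows): bellows=3 flask=1 flax=1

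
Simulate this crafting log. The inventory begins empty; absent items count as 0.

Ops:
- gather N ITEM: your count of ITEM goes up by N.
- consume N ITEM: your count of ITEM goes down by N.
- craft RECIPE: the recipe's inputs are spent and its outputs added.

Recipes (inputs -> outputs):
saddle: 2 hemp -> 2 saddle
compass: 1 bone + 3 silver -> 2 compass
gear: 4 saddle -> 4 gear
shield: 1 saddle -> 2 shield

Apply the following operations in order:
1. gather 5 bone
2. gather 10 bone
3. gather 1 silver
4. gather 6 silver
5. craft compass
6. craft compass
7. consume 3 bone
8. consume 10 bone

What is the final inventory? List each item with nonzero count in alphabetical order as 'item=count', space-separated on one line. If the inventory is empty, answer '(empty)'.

Answer: compass=4 silver=1

Derivation:
After 1 (gather 5 bone): bone=5
After 2 (gather 10 bone): bone=15
After 3 (gather 1 silver): bone=15 silver=1
After 4 (gather 6 silver): bone=15 silver=7
After 5 (craft compass): bone=14 compass=2 silver=4
After 6 (craft compass): bone=13 compass=4 silver=1
After 7 (consume 3 bone): bone=10 compass=4 silver=1
After 8 (consume 10 bone): compass=4 silver=1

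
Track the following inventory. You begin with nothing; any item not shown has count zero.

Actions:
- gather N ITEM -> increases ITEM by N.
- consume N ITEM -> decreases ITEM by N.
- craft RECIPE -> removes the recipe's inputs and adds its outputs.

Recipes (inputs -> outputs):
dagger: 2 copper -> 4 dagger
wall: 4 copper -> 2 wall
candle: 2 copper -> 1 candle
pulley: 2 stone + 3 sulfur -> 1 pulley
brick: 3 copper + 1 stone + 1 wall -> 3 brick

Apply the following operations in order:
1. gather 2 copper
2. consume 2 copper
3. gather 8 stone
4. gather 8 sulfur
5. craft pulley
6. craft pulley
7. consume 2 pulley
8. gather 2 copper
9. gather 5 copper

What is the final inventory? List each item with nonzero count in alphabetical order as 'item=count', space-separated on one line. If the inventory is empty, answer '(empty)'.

Answer: copper=7 stone=4 sulfur=2

Derivation:
After 1 (gather 2 copper): copper=2
After 2 (consume 2 copper): (empty)
After 3 (gather 8 stone): stone=8
After 4 (gather 8 sulfur): stone=8 sulfur=8
After 5 (craft pulley): pulley=1 stone=6 sulfur=5
After 6 (craft pulley): pulley=2 stone=4 sulfur=2
After 7 (consume 2 pulley): stone=4 sulfur=2
After 8 (gather 2 copper): copper=2 stone=4 sulfur=2
After 9 (gather 5 copper): copper=7 stone=4 sulfur=2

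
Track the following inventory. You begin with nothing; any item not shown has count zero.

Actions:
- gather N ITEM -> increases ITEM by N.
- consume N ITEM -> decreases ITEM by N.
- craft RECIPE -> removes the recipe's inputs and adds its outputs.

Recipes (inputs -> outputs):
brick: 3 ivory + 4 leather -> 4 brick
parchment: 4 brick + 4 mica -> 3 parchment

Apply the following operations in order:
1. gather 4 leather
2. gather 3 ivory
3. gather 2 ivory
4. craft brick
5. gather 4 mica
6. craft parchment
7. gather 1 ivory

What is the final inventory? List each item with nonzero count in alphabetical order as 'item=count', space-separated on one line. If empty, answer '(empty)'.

After 1 (gather 4 leather): leather=4
After 2 (gather 3 ivory): ivory=3 leather=4
After 3 (gather 2 ivory): ivory=5 leather=4
After 4 (craft brick): brick=4 ivory=2
After 5 (gather 4 mica): brick=4 ivory=2 mica=4
After 6 (craft parchment): ivory=2 parchment=3
After 7 (gather 1 ivory): ivory=3 parchment=3

Answer: ivory=3 parchment=3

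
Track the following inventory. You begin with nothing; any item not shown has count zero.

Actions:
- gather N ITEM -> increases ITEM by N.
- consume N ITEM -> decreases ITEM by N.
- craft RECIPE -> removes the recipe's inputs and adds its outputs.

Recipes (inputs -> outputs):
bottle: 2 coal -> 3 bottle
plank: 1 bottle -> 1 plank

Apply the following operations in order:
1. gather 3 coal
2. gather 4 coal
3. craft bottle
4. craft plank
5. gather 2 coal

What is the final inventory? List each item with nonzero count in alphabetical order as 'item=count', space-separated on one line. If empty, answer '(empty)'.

Answer: bottle=2 coal=7 plank=1

Derivation:
After 1 (gather 3 coal): coal=3
After 2 (gather 4 coal): coal=7
After 3 (craft bottle): bottle=3 coal=5
After 4 (craft plank): bottle=2 coal=5 plank=1
After 5 (gather 2 coal): bottle=2 coal=7 plank=1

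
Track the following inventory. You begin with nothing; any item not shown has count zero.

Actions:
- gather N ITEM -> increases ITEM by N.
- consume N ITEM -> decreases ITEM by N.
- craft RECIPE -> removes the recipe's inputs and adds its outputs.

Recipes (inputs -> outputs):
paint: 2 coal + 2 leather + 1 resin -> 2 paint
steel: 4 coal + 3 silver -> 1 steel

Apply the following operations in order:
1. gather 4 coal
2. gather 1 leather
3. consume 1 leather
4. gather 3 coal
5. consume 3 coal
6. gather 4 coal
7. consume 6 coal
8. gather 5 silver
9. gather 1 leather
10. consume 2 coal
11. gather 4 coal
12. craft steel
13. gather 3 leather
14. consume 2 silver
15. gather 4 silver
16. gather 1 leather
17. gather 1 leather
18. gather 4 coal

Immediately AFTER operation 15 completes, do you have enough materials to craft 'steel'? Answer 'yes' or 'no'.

After 1 (gather 4 coal): coal=4
After 2 (gather 1 leather): coal=4 leather=1
After 3 (consume 1 leather): coal=4
After 4 (gather 3 coal): coal=7
After 5 (consume 3 coal): coal=4
After 6 (gather 4 coal): coal=8
After 7 (consume 6 coal): coal=2
After 8 (gather 5 silver): coal=2 silver=5
After 9 (gather 1 leather): coal=2 leather=1 silver=5
After 10 (consume 2 coal): leather=1 silver=5
After 11 (gather 4 coal): coal=4 leather=1 silver=5
After 12 (craft steel): leather=1 silver=2 steel=1
After 13 (gather 3 leather): leather=4 silver=2 steel=1
After 14 (consume 2 silver): leather=4 steel=1
After 15 (gather 4 silver): leather=4 silver=4 steel=1

Answer: no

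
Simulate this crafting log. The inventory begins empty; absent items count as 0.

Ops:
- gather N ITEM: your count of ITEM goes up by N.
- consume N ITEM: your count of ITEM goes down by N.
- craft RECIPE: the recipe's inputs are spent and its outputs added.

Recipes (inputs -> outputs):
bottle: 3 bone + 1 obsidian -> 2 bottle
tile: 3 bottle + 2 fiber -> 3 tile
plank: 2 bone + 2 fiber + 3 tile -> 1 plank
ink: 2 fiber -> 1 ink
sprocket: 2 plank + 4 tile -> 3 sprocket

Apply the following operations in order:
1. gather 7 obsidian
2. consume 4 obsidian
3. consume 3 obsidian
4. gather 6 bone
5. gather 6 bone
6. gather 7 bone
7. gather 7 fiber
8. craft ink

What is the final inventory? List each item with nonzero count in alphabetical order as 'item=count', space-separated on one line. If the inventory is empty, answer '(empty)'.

After 1 (gather 7 obsidian): obsidian=7
After 2 (consume 4 obsidian): obsidian=3
After 3 (consume 3 obsidian): (empty)
After 4 (gather 6 bone): bone=6
After 5 (gather 6 bone): bone=12
After 6 (gather 7 bone): bone=19
After 7 (gather 7 fiber): bone=19 fiber=7
After 8 (craft ink): bone=19 fiber=5 ink=1

Answer: bone=19 fiber=5 ink=1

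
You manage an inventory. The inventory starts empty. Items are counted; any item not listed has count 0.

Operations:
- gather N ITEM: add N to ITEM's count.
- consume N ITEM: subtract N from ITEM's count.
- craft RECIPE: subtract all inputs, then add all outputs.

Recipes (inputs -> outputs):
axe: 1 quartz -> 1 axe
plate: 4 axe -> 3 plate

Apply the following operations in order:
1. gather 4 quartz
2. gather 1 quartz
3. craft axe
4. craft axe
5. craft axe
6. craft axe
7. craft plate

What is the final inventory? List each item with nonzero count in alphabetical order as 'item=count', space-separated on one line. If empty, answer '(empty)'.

After 1 (gather 4 quartz): quartz=4
After 2 (gather 1 quartz): quartz=5
After 3 (craft axe): axe=1 quartz=4
After 4 (craft axe): axe=2 quartz=3
After 5 (craft axe): axe=3 quartz=2
After 6 (craft axe): axe=4 quartz=1
After 7 (craft plate): plate=3 quartz=1

Answer: plate=3 quartz=1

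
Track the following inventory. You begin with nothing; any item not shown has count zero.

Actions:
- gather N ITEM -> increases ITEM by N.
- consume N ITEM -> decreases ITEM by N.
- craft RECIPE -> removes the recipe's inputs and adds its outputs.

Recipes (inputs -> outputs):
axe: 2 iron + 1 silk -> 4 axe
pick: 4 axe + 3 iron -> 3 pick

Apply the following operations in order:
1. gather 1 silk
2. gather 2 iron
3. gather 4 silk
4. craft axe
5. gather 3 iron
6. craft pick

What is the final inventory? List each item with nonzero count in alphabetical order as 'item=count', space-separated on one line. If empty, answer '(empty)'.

After 1 (gather 1 silk): silk=1
After 2 (gather 2 iron): iron=2 silk=1
After 3 (gather 4 silk): iron=2 silk=5
After 4 (craft axe): axe=4 silk=4
After 5 (gather 3 iron): axe=4 iron=3 silk=4
After 6 (craft pick): pick=3 silk=4

Answer: pick=3 silk=4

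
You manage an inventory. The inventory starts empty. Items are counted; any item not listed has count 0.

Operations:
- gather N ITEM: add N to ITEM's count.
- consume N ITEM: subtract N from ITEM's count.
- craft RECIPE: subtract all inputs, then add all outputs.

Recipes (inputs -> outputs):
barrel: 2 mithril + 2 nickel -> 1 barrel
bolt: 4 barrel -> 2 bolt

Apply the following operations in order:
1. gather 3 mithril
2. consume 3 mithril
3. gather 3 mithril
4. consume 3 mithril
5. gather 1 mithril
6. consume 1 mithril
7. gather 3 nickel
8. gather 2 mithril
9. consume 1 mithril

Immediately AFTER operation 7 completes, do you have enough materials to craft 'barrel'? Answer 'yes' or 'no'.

After 1 (gather 3 mithril): mithril=3
After 2 (consume 3 mithril): (empty)
After 3 (gather 3 mithril): mithril=3
After 4 (consume 3 mithril): (empty)
After 5 (gather 1 mithril): mithril=1
After 6 (consume 1 mithril): (empty)
After 7 (gather 3 nickel): nickel=3

Answer: no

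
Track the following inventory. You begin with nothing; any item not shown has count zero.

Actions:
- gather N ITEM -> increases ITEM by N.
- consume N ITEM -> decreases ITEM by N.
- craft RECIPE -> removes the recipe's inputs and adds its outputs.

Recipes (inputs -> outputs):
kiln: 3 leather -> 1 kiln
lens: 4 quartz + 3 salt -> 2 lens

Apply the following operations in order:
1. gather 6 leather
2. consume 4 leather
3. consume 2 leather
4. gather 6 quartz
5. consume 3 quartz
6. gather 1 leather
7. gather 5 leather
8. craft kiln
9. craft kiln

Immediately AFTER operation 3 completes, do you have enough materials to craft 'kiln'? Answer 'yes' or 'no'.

Answer: no

Derivation:
After 1 (gather 6 leather): leather=6
After 2 (consume 4 leather): leather=2
After 3 (consume 2 leather): (empty)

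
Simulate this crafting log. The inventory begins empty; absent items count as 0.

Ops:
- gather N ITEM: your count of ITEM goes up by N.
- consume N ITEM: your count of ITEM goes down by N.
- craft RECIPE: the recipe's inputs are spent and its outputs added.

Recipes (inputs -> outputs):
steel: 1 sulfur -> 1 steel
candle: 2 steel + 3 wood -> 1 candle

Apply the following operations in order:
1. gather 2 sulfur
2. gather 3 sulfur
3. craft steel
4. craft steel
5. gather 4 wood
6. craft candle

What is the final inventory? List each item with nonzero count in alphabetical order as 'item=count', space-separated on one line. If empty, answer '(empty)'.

After 1 (gather 2 sulfur): sulfur=2
After 2 (gather 3 sulfur): sulfur=5
After 3 (craft steel): steel=1 sulfur=4
After 4 (craft steel): steel=2 sulfur=3
After 5 (gather 4 wood): steel=2 sulfur=3 wood=4
After 6 (craft candle): candle=1 sulfur=3 wood=1

Answer: candle=1 sulfur=3 wood=1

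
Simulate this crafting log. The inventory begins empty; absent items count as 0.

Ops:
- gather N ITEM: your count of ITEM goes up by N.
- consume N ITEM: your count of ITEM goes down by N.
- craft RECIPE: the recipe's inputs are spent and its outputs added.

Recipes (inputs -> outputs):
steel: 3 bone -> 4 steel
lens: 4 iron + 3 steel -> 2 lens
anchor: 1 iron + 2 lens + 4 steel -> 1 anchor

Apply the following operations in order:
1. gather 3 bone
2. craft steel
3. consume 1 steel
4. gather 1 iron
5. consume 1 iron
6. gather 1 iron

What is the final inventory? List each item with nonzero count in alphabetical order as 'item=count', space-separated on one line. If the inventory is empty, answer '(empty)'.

Answer: iron=1 steel=3

Derivation:
After 1 (gather 3 bone): bone=3
After 2 (craft steel): steel=4
After 3 (consume 1 steel): steel=3
After 4 (gather 1 iron): iron=1 steel=3
After 5 (consume 1 iron): steel=3
After 6 (gather 1 iron): iron=1 steel=3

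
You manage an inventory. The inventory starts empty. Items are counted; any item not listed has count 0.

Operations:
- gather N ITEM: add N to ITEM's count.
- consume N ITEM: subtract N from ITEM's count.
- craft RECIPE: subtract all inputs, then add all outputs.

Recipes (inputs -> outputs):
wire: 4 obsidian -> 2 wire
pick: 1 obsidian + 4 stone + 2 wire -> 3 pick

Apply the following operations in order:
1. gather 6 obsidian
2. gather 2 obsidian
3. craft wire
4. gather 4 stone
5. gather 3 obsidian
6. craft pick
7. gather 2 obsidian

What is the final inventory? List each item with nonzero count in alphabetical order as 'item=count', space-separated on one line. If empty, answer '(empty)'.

After 1 (gather 6 obsidian): obsidian=6
After 2 (gather 2 obsidian): obsidian=8
After 3 (craft wire): obsidian=4 wire=2
After 4 (gather 4 stone): obsidian=4 stone=4 wire=2
After 5 (gather 3 obsidian): obsidian=7 stone=4 wire=2
After 6 (craft pick): obsidian=6 pick=3
After 7 (gather 2 obsidian): obsidian=8 pick=3

Answer: obsidian=8 pick=3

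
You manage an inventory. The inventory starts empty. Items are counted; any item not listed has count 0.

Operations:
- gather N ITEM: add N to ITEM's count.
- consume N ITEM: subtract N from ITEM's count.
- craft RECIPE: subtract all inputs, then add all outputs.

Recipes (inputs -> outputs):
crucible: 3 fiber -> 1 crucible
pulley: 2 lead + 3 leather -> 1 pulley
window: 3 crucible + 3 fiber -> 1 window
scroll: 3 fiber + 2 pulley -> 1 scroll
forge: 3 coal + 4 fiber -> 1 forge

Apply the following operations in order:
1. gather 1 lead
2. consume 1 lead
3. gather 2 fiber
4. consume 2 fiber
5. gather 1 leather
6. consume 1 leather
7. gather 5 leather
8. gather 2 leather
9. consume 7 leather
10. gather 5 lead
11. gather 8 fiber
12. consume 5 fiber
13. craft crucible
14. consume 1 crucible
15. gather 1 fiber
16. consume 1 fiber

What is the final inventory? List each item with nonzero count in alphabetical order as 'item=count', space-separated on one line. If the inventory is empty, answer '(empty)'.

Answer: lead=5

Derivation:
After 1 (gather 1 lead): lead=1
After 2 (consume 1 lead): (empty)
After 3 (gather 2 fiber): fiber=2
After 4 (consume 2 fiber): (empty)
After 5 (gather 1 leather): leather=1
After 6 (consume 1 leather): (empty)
After 7 (gather 5 leather): leather=5
After 8 (gather 2 leather): leather=7
After 9 (consume 7 leather): (empty)
After 10 (gather 5 lead): lead=5
After 11 (gather 8 fiber): fiber=8 lead=5
After 12 (consume 5 fiber): fiber=3 lead=5
After 13 (craft crucible): crucible=1 lead=5
After 14 (consume 1 crucible): lead=5
After 15 (gather 1 fiber): fiber=1 lead=5
After 16 (consume 1 fiber): lead=5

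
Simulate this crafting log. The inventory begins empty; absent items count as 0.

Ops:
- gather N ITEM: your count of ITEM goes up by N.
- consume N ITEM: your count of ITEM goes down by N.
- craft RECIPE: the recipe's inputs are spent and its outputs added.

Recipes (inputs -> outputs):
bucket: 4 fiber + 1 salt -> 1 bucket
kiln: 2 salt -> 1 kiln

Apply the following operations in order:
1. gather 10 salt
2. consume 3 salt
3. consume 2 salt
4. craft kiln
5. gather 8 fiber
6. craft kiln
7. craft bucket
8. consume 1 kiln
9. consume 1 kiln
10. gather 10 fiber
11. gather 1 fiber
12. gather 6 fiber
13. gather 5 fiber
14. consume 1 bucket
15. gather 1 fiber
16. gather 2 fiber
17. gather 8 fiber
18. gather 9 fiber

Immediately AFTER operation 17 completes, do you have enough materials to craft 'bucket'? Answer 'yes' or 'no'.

After 1 (gather 10 salt): salt=10
After 2 (consume 3 salt): salt=7
After 3 (consume 2 salt): salt=5
After 4 (craft kiln): kiln=1 salt=3
After 5 (gather 8 fiber): fiber=8 kiln=1 salt=3
After 6 (craft kiln): fiber=8 kiln=2 salt=1
After 7 (craft bucket): bucket=1 fiber=4 kiln=2
After 8 (consume 1 kiln): bucket=1 fiber=4 kiln=1
After 9 (consume 1 kiln): bucket=1 fiber=4
After 10 (gather 10 fiber): bucket=1 fiber=14
After 11 (gather 1 fiber): bucket=1 fiber=15
After 12 (gather 6 fiber): bucket=1 fiber=21
After 13 (gather 5 fiber): bucket=1 fiber=26
After 14 (consume 1 bucket): fiber=26
After 15 (gather 1 fiber): fiber=27
After 16 (gather 2 fiber): fiber=29
After 17 (gather 8 fiber): fiber=37

Answer: no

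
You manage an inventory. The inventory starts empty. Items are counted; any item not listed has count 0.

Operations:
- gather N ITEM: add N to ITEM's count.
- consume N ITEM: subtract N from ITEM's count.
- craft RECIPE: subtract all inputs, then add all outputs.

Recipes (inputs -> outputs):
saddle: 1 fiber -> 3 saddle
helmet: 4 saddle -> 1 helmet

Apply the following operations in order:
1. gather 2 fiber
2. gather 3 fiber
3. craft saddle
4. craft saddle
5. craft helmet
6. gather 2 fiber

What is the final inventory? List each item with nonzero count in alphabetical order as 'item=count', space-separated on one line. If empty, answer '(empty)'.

After 1 (gather 2 fiber): fiber=2
After 2 (gather 3 fiber): fiber=5
After 3 (craft saddle): fiber=4 saddle=3
After 4 (craft saddle): fiber=3 saddle=6
After 5 (craft helmet): fiber=3 helmet=1 saddle=2
After 6 (gather 2 fiber): fiber=5 helmet=1 saddle=2

Answer: fiber=5 helmet=1 saddle=2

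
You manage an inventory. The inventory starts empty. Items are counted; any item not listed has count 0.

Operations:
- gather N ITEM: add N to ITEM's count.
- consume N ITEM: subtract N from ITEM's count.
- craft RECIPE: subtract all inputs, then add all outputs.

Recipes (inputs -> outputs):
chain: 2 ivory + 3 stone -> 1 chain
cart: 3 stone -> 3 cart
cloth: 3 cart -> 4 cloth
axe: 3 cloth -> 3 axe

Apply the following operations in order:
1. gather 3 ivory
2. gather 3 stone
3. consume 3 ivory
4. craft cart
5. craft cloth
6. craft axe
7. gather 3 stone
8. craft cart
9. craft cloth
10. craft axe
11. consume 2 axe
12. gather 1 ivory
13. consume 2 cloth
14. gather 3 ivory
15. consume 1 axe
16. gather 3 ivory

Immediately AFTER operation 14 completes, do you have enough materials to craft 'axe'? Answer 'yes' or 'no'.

Answer: no

Derivation:
After 1 (gather 3 ivory): ivory=3
After 2 (gather 3 stone): ivory=3 stone=3
After 3 (consume 3 ivory): stone=3
After 4 (craft cart): cart=3
After 5 (craft cloth): cloth=4
After 6 (craft axe): axe=3 cloth=1
After 7 (gather 3 stone): axe=3 cloth=1 stone=3
After 8 (craft cart): axe=3 cart=3 cloth=1
After 9 (craft cloth): axe=3 cloth=5
After 10 (craft axe): axe=6 cloth=2
After 11 (consume 2 axe): axe=4 cloth=2
After 12 (gather 1 ivory): axe=4 cloth=2 ivory=1
After 13 (consume 2 cloth): axe=4 ivory=1
After 14 (gather 3 ivory): axe=4 ivory=4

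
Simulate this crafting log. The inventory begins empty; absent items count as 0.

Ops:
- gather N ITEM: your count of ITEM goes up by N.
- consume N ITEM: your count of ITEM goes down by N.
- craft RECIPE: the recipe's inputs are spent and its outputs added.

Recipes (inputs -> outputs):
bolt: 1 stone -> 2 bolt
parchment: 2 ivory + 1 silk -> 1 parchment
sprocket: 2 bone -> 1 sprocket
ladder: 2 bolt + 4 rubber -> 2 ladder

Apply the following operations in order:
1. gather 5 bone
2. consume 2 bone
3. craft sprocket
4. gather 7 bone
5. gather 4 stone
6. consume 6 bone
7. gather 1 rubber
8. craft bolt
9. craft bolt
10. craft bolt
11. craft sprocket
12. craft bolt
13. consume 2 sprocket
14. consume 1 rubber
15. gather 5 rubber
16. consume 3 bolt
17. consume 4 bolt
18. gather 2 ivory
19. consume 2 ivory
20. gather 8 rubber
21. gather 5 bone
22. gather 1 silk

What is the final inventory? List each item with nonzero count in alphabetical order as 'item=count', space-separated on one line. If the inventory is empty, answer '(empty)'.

Answer: bolt=1 bone=5 rubber=13 silk=1

Derivation:
After 1 (gather 5 bone): bone=5
After 2 (consume 2 bone): bone=3
After 3 (craft sprocket): bone=1 sprocket=1
After 4 (gather 7 bone): bone=8 sprocket=1
After 5 (gather 4 stone): bone=8 sprocket=1 stone=4
After 6 (consume 6 bone): bone=2 sprocket=1 stone=4
After 7 (gather 1 rubber): bone=2 rubber=1 sprocket=1 stone=4
After 8 (craft bolt): bolt=2 bone=2 rubber=1 sprocket=1 stone=3
After 9 (craft bolt): bolt=4 bone=2 rubber=1 sprocket=1 stone=2
After 10 (craft bolt): bolt=6 bone=2 rubber=1 sprocket=1 stone=1
After 11 (craft sprocket): bolt=6 rubber=1 sprocket=2 stone=1
After 12 (craft bolt): bolt=8 rubber=1 sprocket=2
After 13 (consume 2 sprocket): bolt=8 rubber=1
After 14 (consume 1 rubber): bolt=8
After 15 (gather 5 rubber): bolt=8 rubber=5
After 16 (consume 3 bolt): bolt=5 rubber=5
After 17 (consume 4 bolt): bolt=1 rubber=5
After 18 (gather 2 ivory): bolt=1 ivory=2 rubber=5
After 19 (consume 2 ivory): bolt=1 rubber=5
After 20 (gather 8 rubber): bolt=1 rubber=13
After 21 (gather 5 bone): bolt=1 bone=5 rubber=13
After 22 (gather 1 silk): bolt=1 bone=5 rubber=13 silk=1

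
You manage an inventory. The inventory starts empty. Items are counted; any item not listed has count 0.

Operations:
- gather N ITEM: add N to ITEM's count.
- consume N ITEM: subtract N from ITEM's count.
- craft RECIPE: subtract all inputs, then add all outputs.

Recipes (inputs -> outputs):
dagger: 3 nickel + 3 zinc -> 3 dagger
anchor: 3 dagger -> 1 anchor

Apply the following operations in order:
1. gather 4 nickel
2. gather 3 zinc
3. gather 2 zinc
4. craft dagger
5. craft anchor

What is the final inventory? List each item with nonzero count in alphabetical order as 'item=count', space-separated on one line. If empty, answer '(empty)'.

After 1 (gather 4 nickel): nickel=4
After 2 (gather 3 zinc): nickel=4 zinc=3
After 3 (gather 2 zinc): nickel=4 zinc=5
After 4 (craft dagger): dagger=3 nickel=1 zinc=2
After 5 (craft anchor): anchor=1 nickel=1 zinc=2

Answer: anchor=1 nickel=1 zinc=2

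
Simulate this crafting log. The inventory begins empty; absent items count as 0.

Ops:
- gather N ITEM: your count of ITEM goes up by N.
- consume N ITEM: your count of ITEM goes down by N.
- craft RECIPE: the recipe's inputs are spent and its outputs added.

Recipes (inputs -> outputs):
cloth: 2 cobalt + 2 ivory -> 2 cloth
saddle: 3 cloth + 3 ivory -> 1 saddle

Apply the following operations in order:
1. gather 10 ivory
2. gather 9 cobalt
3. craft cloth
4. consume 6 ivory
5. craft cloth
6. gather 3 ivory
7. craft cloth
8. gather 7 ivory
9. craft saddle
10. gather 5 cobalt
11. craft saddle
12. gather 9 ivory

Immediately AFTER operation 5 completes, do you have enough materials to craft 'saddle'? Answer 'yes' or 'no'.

After 1 (gather 10 ivory): ivory=10
After 2 (gather 9 cobalt): cobalt=9 ivory=10
After 3 (craft cloth): cloth=2 cobalt=7 ivory=8
After 4 (consume 6 ivory): cloth=2 cobalt=7 ivory=2
After 5 (craft cloth): cloth=4 cobalt=5

Answer: no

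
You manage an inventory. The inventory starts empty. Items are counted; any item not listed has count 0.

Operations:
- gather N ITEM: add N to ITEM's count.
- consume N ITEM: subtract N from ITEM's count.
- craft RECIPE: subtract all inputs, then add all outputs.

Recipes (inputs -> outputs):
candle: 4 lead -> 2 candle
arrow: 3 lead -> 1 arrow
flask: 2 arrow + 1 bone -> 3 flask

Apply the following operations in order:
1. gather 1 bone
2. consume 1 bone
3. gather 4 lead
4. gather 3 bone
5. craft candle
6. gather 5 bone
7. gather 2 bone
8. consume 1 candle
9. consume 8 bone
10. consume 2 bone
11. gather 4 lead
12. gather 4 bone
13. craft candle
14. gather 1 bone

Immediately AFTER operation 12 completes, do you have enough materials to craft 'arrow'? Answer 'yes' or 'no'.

After 1 (gather 1 bone): bone=1
After 2 (consume 1 bone): (empty)
After 3 (gather 4 lead): lead=4
After 4 (gather 3 bone): bone=3 lead=4
After 5 (craft candle): bone=3 candle=2
After 6 (gather 5 bone): bone=8 candle=2
After 7 (gather 2 bone): bone=10 candle=2
After 8 (consume 1 candle): bone=10 candle=1
After 9 (consume 8 bone): bone=2 candle=1
After 10 (consume 2 bone): candle=1
After 11 (gather 4 lead): candle=1 lead=4
After 12 (gather 4 bone): bone=4 candle=1 lead=4

Answer: yes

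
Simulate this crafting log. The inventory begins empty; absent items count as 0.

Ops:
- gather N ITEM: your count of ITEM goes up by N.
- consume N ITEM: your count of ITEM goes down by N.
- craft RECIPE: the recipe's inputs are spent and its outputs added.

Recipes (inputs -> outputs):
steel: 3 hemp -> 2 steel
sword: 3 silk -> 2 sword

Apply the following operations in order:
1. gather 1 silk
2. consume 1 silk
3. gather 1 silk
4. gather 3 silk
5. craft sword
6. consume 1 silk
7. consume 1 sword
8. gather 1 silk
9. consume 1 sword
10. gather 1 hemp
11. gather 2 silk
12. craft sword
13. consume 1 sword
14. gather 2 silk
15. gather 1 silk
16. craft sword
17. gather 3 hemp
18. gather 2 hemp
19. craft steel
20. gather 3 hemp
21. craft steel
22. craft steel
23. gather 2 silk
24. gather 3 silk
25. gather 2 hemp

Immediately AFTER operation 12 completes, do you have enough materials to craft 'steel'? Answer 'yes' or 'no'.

Answer: no

Derivation:
After 1 (gather 1 silk): silk=1
After 2 (consume 1 silk): (empty)
After 3 (gather 1 silk): silk=1
After 4 (gather 3 silk): silk=4
After 5 (craft sword): silk=1 sword=2
After 6 (consume 1 silk): sword=2
After 7 (consume 1 sword): sword=1
After 8 (gather 1 silk): silk=1 sword=1
After 9 (consume 1 sword): silk=1
After 10 (gather 1 hemp): hemp=1 silk=1
After 11 (gather 2 silk): hemp=1 silk=3
After 12 (craft sword): hemp=1 sword=2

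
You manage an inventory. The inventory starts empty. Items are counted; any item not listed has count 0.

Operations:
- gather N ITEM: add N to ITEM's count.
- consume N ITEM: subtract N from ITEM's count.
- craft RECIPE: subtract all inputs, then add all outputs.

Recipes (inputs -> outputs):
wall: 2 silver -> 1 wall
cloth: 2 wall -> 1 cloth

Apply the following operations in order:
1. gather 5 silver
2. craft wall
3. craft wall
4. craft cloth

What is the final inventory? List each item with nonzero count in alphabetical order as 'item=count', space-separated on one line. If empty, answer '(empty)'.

Answer: cloth=1 silver=1

Derivation:
After 1 (gather 5 silver): silver=5
After 2 (craft wall): silver=3 wall=1
After 3 (craft wall): silver=1 wall=2
After 4 (craft cloth): cloth=1 silver=1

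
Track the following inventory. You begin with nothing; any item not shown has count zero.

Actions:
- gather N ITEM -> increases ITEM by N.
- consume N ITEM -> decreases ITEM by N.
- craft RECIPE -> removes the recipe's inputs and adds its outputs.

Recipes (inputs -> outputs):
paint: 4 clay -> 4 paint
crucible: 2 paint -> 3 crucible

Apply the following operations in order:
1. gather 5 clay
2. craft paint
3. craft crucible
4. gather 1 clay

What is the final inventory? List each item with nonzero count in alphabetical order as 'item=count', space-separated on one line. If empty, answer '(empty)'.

Answer: clay=2 crucible=3 paint=2

Derivation:
After 1 (gather 5 clay): clay=5
After 2 (craft paint): clay=1 paint=4
After 3 (craft crucible): clay=1 crucible=3 paint=2
After 4 (gather 1 clay): clay=2 crucible=3 paint=2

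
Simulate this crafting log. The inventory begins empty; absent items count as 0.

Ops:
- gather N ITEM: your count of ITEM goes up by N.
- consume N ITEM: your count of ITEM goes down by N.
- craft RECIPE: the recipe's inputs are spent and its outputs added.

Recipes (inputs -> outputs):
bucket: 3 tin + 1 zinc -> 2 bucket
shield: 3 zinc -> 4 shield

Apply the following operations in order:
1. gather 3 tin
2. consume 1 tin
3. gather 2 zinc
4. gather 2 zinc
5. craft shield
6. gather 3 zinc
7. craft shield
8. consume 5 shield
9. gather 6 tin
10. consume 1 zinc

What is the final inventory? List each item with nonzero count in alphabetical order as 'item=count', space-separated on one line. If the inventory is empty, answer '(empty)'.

After 1 (gather 3 tin): tin=3
After 2 (consume 1 tin): tin=2
After 3 (gather 2 zinc): tin=2 zinc=2
After 4 (gather 2 zinc): tin=2 zinc=4
After 5 (craft shield): shield=4 tin=2 zinc=1
After 6 (gather 3 zinc): shield=4 tin=2 zinc=4
After 7 (craft shield): shield=8 tin=2 zinc=1
After 8 (consume 5 shield): shield=3 tin=2 zinc=1
After 9 (gather 6 tin): shield=3 tin=8 zinc=1
After 10 (consume 1 zinc): shield=3 tin=8

Answer: shield=3 tin=8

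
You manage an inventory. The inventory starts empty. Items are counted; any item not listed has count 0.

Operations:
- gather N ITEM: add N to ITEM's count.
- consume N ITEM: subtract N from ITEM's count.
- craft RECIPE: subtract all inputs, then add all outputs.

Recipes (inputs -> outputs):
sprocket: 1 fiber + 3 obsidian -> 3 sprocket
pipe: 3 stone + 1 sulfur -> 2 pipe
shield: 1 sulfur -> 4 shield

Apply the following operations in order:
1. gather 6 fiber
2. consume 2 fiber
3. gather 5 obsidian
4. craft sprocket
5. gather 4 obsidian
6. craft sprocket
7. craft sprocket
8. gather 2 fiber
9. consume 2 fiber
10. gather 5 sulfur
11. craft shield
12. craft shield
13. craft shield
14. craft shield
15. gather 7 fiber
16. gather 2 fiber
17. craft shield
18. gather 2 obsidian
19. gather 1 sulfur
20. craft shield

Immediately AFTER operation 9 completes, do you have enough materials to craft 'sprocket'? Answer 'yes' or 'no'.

Answer: no

Derivation:
After 1 (gather 6 fiber): fiber=6
After 2 (consume 2 fiber): fiber=4
After 3 (gather 5 obsidian): fiber=4 obsidian=5
After 4 (craft sprocket): fiber=3 obsidian=2 sprocket=3
After 5 (gather 4 obsidian): fiber=3 obsidian=6 sprocket=3
After 6 (craft sprocket): fiber=2 obsidian=3 sprocket=6
After 7 (craft sprocket): fiber=1 sprocket=9
After 8 (gather 2 fiber): fiber=3 sprocket=9
After 9 (consume 2 fiber): fiber=1 sprocket=9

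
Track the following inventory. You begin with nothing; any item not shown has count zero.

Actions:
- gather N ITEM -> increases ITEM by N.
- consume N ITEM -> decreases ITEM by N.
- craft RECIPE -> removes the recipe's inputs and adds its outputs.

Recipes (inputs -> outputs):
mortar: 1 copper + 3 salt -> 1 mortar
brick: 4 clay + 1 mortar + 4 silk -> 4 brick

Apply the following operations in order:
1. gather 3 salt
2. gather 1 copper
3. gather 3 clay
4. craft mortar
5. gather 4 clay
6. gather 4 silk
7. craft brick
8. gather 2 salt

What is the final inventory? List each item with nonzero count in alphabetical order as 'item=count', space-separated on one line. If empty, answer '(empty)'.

After 1 (gather 3 salt): salt=3
After 2 (gather 1 copper): copper=1 salt=3
After 3 (gather 3 clay): clay=3 copper=1 salt=3
After 4 (craft mortar): clay=3 mortar=1
After 5 (gather 4 clay): clay=7 mortar=1
After 6 (gather 4 silk): clay=7 mortar=1 silk=4
After 7 (craft brick): brick=4 clay=3
After 8 (gather 2 salt): brick=4 clay=3 salt=2

Answer: brick=4 clay=3 salt=2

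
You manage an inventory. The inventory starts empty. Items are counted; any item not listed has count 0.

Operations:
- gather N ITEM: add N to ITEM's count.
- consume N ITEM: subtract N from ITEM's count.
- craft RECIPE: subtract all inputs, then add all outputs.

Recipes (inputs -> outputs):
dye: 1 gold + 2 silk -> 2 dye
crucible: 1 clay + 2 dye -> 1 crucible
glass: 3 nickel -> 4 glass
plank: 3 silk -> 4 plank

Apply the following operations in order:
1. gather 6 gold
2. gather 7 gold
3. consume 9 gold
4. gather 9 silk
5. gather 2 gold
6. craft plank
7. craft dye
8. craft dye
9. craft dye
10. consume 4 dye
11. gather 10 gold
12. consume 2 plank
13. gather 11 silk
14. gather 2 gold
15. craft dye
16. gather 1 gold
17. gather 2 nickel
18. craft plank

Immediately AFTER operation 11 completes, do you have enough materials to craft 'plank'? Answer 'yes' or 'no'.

After 1 (gather 6 gold): gold=6
After 2 (gather 7 gold): gold=13
After 3 (consume 9 gold): gold=4
After 4 (gather 9 silk): gold=4 silk=9
After 5 (gather 2 gold): gold=6 silk=9
After 6 (craft plank): gold=6 plank=4 silk=6
After 7 (craft dye): dye=2 gold=5 plank=4 silk=4
After 8 (craft dye): dye=4 gold=4 plank=4 silk=2
After 9 (craft dye): dye=6 gold=3 plank=4
After 10 (consume 4 dye): dye=2 gold=3 plank=4
After 11 (gather 10 gold): dye=2 gold=13 plank=4

Answer: no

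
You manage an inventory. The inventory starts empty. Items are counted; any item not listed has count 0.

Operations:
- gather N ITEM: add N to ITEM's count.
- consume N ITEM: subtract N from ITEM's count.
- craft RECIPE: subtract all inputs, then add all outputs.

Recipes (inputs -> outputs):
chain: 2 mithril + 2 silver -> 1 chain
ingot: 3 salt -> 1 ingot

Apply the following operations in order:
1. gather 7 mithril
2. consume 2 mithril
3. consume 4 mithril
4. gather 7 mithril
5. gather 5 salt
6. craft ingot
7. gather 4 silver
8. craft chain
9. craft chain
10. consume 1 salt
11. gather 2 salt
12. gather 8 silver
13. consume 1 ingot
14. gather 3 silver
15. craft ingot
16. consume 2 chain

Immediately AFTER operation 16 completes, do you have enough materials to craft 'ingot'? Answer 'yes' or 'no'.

Answer: no

Derivation:
After 1 (gather 7 mithril): mithril=7
After 2 (consume 2 mithril): mithril=5
After 3 (consume 4 mithril): mithril=1
After 4 (gather 7 mithril): mithril=8
After 5 (gather 5 salt): mithril=8 salt=5
After 6 (craft ingot): ingot=1 mithril=8 salt=2
After 7 (gather 4 silver): ingot=1 mithril=8 salt=2 silver=4
After 8 (craft chain): chain=1 ingot=1 mithril=6 salt=2 silver=2
After 9 (craft chain): chain=2 ingot=1 mithril=4 salt=2
After 10 (consume 1 salt): chain=2 ingot=1 mithril=4 salt=1
After 11 (gather 2 salt): chain=2 ingot=1 mithril=4 salt=3
After 12 (gather 8 silver): chain=2 ingot=1 mithril=4 salt=3 silver=8
After 13 (consume 1 ingot): chain=2 mithril=4 salt=3 silver=8
After 14 (gather 3 silver): chain=2 mithril=4 salt=3 silver=11
After 15 (craft ingot): chain=2 ingot=1 mithril=4 silver=11
After 16 (consume 2 chain): ingot=1 mithril=4 silver=11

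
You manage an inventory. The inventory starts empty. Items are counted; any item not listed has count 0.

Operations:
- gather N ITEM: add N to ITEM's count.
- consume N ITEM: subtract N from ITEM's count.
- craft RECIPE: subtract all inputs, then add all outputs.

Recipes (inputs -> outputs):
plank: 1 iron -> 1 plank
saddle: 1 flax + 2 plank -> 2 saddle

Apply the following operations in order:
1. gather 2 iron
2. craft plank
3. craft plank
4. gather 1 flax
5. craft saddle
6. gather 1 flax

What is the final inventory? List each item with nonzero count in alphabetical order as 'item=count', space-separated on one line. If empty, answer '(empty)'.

After 1 (gather 2 iron): iron=2
After 2 (craft plank): iron=1 plank=1
After 3 (craft plank): plank=2
After 4 (gather 1 flax): flax=1 plank=2
After 5 (craft saddle): saddle=2
After 6 (gather 1 flax): flax=1 saddle=2

Answer: flax=1 saddle=2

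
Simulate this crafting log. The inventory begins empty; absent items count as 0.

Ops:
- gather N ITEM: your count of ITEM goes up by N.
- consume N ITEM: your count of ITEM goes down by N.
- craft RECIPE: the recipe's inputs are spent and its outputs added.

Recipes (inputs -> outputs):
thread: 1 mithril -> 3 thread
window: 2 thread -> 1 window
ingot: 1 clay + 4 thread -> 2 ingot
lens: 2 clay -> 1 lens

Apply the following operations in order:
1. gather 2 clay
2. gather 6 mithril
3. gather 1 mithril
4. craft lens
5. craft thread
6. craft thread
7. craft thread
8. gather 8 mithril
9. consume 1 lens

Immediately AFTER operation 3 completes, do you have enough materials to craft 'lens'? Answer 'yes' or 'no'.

Answer: yes

Derivation:
After 1 (gather 2 clay): clay=2
After 2 (gather 6 mithril): clay=2 mithril=6
After 3 (gather 1 mithril): clay=2 mithril=7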